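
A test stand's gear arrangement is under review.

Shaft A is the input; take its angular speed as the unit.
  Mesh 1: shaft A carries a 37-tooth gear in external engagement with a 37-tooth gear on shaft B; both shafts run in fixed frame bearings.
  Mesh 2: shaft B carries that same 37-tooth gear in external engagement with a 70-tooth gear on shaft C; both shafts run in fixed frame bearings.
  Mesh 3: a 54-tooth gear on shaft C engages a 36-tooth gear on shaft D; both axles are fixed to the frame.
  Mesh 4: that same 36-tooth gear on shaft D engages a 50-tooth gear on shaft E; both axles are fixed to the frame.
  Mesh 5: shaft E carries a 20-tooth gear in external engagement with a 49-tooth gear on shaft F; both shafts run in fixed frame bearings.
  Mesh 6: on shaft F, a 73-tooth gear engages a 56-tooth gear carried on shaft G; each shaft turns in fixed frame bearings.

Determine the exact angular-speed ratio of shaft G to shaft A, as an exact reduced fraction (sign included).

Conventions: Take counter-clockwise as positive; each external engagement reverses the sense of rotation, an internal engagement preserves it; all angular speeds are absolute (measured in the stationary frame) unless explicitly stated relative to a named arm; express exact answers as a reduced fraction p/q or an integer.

72927/240100

class = fixed-axis compound train [6 meshes; 6 ratios multiply, 6 sense flips]
mesh 1 [37T→37T]: running ratio 1, sense −
mesh 2 [37T→70T]: running ratio 37/70, sense +
mesh 3 [54T→36T]: running ratio 111/140, sense −
mesh 4 [36T→50T]: running ratio 999/1750, sense +
mesh 5 [20T→49T]: running ratio 1998/8575, sense −
mesh 6 [73T→56T]: running ratio 72927/240100, sense +
ω_out/ω_in = 72927/240100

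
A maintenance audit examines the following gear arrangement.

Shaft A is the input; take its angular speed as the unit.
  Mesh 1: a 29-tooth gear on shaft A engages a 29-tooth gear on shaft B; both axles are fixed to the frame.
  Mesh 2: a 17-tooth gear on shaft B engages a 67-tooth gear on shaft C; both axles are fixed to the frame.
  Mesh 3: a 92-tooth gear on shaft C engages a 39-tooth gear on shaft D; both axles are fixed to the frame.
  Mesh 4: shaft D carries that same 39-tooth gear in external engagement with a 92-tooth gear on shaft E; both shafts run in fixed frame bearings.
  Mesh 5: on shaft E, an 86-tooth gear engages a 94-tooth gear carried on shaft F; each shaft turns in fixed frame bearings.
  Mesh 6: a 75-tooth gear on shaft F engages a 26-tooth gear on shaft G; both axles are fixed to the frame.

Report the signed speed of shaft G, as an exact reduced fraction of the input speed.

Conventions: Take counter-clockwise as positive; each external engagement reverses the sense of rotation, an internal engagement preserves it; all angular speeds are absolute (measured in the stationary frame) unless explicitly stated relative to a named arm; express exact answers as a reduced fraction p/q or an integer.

6-mesh fixed-axis compound train (all bearings frame-fixed)
mesh 1 [29T→29T]: |ω|/ω_in = 1×29/29 = 1, sense flips to −
mesh 2 [17T→67T]: |ω|/ω_in = 1×17/67 = 17/67, sense flips to +
mesh 3 [92T→39T]: |ω|/ω_in = (17/67)×92/39 = 1564/2613, sense flips to −
mesh 4 [39T→92T]: |ω|/ω_in = (1564/2613)×39/92 = 17/67, sense flips to +
mesh 5 [86T→94T]: |ω|/ω_in = (17/67)×86/94 = 731/3149, sense flips to −
mesh 6 [75T→26T]: |ω|/ω_in = (731/3149)×75/26 = 54825/81874, sense flips to +
signed output speed (× input speed) = 54825/81874

54825/81874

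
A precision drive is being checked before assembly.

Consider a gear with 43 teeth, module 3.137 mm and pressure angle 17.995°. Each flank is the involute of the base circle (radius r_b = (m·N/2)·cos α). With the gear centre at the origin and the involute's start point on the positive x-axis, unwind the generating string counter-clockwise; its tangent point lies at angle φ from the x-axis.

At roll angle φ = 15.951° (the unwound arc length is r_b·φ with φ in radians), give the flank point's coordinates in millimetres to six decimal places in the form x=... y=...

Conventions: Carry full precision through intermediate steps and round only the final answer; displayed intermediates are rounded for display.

single-mesh involute tooth geometry (43T wheel at module 3.137)
pitch radius r_p = m·N/2 = 3.137·43/2 = 67.445500
base radius r_b = r_p·cos α = 67.445500·cos 17.995° = 64.146301
roll angle φ = 15.951° = 0.27839747 rad
x = r_b·(cos φ + φ·sin φ) = 66.584176
y = r_b·(sin φ − φ·cos φ) = 0.457801

x=66.584176 y=0.457801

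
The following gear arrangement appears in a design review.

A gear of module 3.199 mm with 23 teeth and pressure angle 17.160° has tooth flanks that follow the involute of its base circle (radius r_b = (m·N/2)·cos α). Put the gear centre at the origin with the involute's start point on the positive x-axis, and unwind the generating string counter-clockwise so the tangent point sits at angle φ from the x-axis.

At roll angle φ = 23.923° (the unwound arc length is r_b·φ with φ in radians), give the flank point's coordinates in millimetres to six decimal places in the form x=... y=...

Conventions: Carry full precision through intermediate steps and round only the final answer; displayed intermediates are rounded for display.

recognized (one wheel, involute flank): single-mesh tooth geometry, m = 3.199, N = 23
pitch radius r_p = m·N/2 = 3.199·23/2 = 36.788500
base radius r_b = r_p·cos α = 36.788500·cos 17.160° = 35.150844
roll angle φ = 23.923° = 0.41753512 rad
x = r_b·(cos φ + φ·sin φ) = 38.082611
y = r_b·(sin φ − φ·cos φ) = 0.838114

x=38.082611 y=0.838114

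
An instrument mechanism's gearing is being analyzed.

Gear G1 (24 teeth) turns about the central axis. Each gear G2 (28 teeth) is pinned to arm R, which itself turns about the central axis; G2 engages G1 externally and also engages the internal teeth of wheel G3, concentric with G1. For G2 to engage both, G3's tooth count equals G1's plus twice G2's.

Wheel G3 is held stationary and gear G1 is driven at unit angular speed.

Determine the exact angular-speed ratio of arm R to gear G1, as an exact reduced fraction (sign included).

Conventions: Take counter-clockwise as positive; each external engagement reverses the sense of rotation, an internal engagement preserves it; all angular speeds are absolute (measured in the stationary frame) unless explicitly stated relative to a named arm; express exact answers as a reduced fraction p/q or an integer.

3/13

class = planetary set [G3 = 24+2·28 = 80; Willis about the carrier]
ring teeth: 24 + 2·28 = 80
24(ω_sun−ω_arm) = −80(ω_ring−ω_arm),  ω_ring = 0, ω_sun = 1
24(1−ω_arm) = −80(0−ω_arm)  ⇒  104·ω_arm = 24  ⇒  ω_arm = 3/13
ω_out/ω_in = 3/13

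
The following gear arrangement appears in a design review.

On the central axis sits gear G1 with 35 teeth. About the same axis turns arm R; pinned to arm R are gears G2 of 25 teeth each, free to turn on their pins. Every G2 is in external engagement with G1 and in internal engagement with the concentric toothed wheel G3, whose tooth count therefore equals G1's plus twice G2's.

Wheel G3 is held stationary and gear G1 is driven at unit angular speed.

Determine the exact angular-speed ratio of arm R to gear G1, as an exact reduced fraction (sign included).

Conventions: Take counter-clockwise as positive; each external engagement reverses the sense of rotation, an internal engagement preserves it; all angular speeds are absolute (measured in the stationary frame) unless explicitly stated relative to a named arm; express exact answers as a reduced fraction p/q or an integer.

class = planetary set [G3 = 35+2·25 = 85; Willis about the carrier]
ring teeth: 35 + 2·25 = 85
35(ω_sun−ω_arm) = −85(ω_ring−ω_arm),  ω_ring = 0, ω_sun = 1
35(1−ω_arm) = −85(0−ω_arm)  ⇒  120·ω_arm = 35  ⇒  ω_arm = 7/24
ω_out/ω_in = 7/24

7/24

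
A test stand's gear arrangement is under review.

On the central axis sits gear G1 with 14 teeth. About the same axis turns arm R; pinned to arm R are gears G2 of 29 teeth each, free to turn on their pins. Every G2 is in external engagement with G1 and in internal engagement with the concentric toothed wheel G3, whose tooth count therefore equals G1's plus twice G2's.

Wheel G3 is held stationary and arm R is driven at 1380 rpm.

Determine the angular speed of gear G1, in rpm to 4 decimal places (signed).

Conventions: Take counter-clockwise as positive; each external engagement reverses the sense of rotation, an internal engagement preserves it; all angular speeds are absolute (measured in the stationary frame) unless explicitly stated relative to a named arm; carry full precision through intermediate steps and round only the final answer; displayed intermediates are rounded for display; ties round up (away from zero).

+8477.1429 rpm

class = planetary set [G3 = 14+2·29 = 72; Willis about the carrier]
normalise by the input: solve with ω_arm = 1, then scale by 1380 rpm
ring teeth: 14 + 2·29 = 72
14(ω_sun−ω_arm) = −72(ω_ring−ω_arm),  ω_ring = 0, ω_arm = 1
ω_sun = 1 − (72/14)(0−1) = 43/7
scale: ω_sun = 43/7 × 1380 rpm = +8477.1429 rpm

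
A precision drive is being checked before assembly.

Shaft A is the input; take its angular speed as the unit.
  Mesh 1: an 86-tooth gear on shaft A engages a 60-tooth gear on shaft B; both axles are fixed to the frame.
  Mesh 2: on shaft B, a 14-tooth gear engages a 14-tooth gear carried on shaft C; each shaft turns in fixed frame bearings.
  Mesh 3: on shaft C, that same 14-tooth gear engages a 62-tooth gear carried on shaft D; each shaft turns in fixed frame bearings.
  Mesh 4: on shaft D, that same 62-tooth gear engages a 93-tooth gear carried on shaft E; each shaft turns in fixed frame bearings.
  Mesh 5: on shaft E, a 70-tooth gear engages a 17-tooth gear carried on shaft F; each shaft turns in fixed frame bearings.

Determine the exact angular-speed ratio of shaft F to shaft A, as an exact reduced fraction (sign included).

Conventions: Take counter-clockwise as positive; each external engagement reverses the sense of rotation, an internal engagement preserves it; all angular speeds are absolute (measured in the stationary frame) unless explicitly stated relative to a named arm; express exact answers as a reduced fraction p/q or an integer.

-4214/4743

class = fixed-axis compound train [5 meshes; 5 ratios multiply, 5 sense flips]
mesh 1 [86T→60T]: running ratio 43/30, sense −
mesh 2 [14T→14T]: running ratio 43/30, sense +
mesh 3 [14T→62T]: running ratio 301/930, sense −
mesh 4 [62T→93T]: running ratio 301/1395, sense +
mesh 5 [70T→17T]: running ratio 4214/4743, sense −
ω_out/ω_in = -4214/4743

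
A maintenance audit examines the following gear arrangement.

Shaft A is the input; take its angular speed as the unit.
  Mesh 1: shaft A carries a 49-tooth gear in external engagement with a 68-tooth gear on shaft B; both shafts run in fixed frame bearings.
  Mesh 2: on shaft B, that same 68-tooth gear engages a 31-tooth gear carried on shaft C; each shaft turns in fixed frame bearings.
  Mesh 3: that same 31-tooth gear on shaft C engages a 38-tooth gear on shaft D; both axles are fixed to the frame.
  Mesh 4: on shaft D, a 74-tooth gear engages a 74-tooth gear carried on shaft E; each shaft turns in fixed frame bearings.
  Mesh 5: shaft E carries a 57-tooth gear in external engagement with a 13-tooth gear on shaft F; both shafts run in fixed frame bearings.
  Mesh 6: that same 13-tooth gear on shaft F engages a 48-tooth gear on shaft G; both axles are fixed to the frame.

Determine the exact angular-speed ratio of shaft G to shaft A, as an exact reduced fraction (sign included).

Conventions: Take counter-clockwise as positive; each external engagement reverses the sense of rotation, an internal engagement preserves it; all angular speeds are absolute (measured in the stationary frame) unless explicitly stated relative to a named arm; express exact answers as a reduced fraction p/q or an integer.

49/32

class = fixed-axis compound train [6 meshes; 6 ratios multiply, 6 sense flips]
mesh 1 [49T→68T]: running ratio 49/68, sense −
mesh 2 [68T→31T]: running ratio 49/31, sense +
mesh 3 [31T→38T]: running ratio 49/38, sense −
mesh 4 [74T→74T]: running ratio 49/38, sense +
mesh 5 [57T→13T]: running ratio 147/26, sense −
mesh 6 [13T→48T]: running ratio 49/32, sense +
ω_out/ω_in = 49/32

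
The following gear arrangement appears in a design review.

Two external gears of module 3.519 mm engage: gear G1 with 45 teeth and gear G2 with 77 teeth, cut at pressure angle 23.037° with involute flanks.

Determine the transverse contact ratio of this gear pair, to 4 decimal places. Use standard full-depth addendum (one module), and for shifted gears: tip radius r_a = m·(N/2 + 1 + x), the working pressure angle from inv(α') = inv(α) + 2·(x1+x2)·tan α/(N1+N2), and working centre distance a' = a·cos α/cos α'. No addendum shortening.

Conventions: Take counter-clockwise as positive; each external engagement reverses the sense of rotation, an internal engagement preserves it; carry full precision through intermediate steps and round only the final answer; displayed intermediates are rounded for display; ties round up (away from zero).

1.6282

class = single-mesh tooth geometry [involute pair 45T × 77T, m = 3.519]
base radii: r_b1 = 72.863280, r_b2 = 124.677167
tip radii: r_a1 = 82.696500, r_a2 = 139.000500
no profile shift: α' = α, a' = a
action lengths: √(r_a1²−r_b1²) = 39.110786, √(r_a2²−r_b2²) = 61.455211
base pitch p_b = π·m·cos α = 10.173633
CR = (39.110786 + 61.455211 − 214.659000·sin 23.03700°)/10.173633 = 1.628176
contact ratio ≈ 1.6282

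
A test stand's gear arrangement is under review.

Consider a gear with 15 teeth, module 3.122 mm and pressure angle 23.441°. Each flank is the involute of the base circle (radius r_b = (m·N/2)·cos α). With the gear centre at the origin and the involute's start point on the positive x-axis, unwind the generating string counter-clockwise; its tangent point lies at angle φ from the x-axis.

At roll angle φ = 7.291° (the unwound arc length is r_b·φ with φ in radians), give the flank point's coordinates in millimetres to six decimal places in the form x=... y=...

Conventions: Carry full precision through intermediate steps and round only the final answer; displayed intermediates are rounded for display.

x=21.655795 y=0.014732

single-mesh involute tooth geometry (15T wheel at module 3.122)
pitch radius r_p = m·N/2 = 3.122·15/2 = 23.415000
base radius r_b = r_p·cos α = 23.415000·cos 23.441° = 21.482565
roll angle φ = 7.291° = 0.12725196 rad
x = r_b·(cos φ + φ·sin φ) = 21.655795
y = r_b·(sin φ − φ·cos φ) = 0.014732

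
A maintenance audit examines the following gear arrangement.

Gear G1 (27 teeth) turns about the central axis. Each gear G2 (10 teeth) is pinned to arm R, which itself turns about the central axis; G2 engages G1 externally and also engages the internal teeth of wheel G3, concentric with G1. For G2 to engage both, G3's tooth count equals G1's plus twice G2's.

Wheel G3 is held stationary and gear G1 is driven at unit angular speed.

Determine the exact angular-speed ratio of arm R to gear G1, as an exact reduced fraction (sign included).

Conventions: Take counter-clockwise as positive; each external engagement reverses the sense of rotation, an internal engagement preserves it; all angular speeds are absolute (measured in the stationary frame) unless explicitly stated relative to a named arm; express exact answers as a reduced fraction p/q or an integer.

27/74

recognized (axles ride arm R): planetary set, 27/10/47 teeth
ring teeth: 27 + 2·10 = 47
27(ω_sun−ω_arm) = −47(ω_ring−ω_arm),  ω_ring = 0, ω_sun = 1
27(1−ω_arm) = −47(0−ω_arm)  ⇒  74·ω_arm = 27  ⇒  ω_arm = 27/74
ω_out/ω_in = 27/74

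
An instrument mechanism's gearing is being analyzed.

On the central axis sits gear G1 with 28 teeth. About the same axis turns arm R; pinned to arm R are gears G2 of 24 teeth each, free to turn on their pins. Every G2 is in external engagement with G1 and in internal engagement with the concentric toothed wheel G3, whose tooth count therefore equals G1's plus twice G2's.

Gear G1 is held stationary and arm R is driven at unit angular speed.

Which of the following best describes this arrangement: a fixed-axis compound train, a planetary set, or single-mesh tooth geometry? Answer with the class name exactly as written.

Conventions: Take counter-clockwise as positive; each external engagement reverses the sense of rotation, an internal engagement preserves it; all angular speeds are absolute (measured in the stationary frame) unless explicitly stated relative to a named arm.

recognized (axles ride arm R): planetary set, 28/24/76 teeth
classification: planetary set

planetary set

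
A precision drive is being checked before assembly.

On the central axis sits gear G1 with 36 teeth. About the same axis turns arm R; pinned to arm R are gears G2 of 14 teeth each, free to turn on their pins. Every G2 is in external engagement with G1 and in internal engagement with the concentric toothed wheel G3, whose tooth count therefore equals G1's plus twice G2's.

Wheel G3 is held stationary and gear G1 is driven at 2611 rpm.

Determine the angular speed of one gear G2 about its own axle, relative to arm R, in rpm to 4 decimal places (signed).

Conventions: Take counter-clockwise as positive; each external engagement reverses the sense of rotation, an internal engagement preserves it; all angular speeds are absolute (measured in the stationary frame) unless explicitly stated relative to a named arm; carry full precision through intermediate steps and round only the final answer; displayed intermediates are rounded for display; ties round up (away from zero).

recognized (axles ride arm R): planetary set, 36/14/64 teeth
normalise by the input: solve with ω_sun = 1, then scale by 2611 rpm
ring teeth: 36 + 2·14 = 64
36(ω_sun−ω_arm) = −64(ω_ring−ω_arm),  ω_ring = 0, ω_sun = 1
36(1−ω_arm) = −64(0−ω_arm)  ⇒  100·ω_arm = 36  ⇒  ω_arm = 9/25
sun–planet mesh: 36·(1−9/25) = −14·(ω_p−ω_arm)  ⇒  ω_p−ω_arm = -288/175
scale: ω_p−ω_arm = -288/175 × 2611 rpm = -4296.9600 rpm

-4296.9600 rpm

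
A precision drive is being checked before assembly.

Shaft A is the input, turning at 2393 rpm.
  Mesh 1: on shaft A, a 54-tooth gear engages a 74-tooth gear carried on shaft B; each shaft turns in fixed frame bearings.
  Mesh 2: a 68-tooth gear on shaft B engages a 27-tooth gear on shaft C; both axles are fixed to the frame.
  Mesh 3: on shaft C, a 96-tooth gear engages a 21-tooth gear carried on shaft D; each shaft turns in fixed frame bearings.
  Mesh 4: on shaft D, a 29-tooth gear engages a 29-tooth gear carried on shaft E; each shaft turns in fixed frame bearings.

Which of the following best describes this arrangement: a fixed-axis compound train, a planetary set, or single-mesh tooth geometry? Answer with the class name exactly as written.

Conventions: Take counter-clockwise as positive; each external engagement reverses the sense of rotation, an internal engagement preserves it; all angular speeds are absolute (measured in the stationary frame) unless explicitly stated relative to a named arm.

recognized (5 fixed axles, 4 meshes): fixed-axis compound train
classification: fixed-axis compound train

fixed-axis compound train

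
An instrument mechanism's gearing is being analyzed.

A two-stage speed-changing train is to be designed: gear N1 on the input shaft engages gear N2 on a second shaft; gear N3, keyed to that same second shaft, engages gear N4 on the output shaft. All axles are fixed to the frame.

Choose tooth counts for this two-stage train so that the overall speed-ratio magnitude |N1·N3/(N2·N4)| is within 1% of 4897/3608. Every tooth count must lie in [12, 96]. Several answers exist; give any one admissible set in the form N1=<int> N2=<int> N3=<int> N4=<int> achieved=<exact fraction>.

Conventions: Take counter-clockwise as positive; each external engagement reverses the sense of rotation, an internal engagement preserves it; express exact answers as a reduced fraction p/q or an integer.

class = fixed-axis compound train [2-stage, 4897/3608 wanted]
target = 4897/3608 in lowest terms: an exact hit needs N1·N3 = k·4897 and N2·N4 = k·3608 for one integer k, every count in [12, 96]; additionally prefer no 1:1 stage (N1 ≠ N2, N3 ≠ N4)
k = 1: N1·N3 = 4897 = 59·83, N2·N4 = 3608 = 41·88
achieved = 59·83/(41·88) = 4897/3608; |achieved − target| = 0 ≤ 4897/360800 ✓

N1=59 N2=41 N3=83 N4=88 achieved=4897/3608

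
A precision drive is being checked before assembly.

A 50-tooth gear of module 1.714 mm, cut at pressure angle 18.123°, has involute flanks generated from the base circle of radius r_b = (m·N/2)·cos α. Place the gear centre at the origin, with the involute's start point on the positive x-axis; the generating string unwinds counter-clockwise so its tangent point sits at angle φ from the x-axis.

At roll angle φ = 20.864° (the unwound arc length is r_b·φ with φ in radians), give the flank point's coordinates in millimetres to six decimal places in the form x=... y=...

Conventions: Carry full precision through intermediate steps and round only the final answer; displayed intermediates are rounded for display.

topology: single-mesh involute geometry — m = 1.714, N = 50
pitch radius r_p = m·N/2 = 1.714·50/2 = 42.850000
base radius r_b = r_p·cos α = 42.850000·cos 18.123° = 40.724252
roll angle φ = 20.864° = 0.36414550 rad
x = r_b·(cos φ + φ·sin φ) = 43.335458
y = r_b·(sin φ − φ·cos φ) = 0.646825

x=43.335458 y=0.646825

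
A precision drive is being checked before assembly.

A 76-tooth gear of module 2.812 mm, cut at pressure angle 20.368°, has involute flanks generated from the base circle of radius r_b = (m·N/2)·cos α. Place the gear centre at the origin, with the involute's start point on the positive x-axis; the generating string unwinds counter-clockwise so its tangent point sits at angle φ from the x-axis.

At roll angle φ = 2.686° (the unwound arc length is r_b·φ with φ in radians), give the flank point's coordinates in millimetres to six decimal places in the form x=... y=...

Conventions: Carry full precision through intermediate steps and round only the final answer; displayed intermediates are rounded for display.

topology: single-mesh involute geometry — m = 2.812, N = 76
pitch radius r_p = m·N/2 = 2.812·76/2 = 106.856000
base radius r_b = r_p·cos α = 106.856000·cos 20.368° = 100.174991
roll angle φ = 2.686° = 0.04687954 rad
x = r_b·(cos φ + φ·sin φ) = 100.285008
y = r_b·(sin φ − φ·cos φ) = 0.003439

x=100.285008 y=0.003439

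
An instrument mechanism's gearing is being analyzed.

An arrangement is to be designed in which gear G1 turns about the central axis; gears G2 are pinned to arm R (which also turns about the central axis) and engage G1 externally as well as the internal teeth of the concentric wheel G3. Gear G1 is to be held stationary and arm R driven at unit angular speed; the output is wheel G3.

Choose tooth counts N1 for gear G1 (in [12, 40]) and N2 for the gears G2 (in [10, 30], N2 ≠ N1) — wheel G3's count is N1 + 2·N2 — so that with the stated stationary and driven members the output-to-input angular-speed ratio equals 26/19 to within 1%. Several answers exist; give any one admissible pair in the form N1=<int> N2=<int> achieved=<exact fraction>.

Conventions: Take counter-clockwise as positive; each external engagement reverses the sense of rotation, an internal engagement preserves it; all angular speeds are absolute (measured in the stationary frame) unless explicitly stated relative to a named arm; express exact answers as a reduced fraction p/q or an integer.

class = planetary set [ratio 26/19 wanted; Willis about the carrier]
Willis with ω_sun = 0: ω_ring/ω_arm = (N1+N3)/N3; set equal to 26/19  ⇒  N3/N1 = 1/(26/19 − 1) = 19/7
N3 = N1 + 2·N2  ⇒  N2/N1 = (N3/N1 − 1)/2 = (19/7 − 1)/2 = 6/7
smallest multiple with N1 ≥ 12 and N2 ≥ 10: k = 2  ⇒  N1 = 2·7 = 14, N2 = 2·6 = 12 (N1 ≤ 40, N2 ≤ 30, N2 ≠ N1 ✓), N3 = 14 + 2·12 = 38
check: (N1+N3)/N3 with N1 = 14, N3 = 38 gives 26/19; |achieved − target| = 0 ≤ 13/950 ✓

N1=14 N2=12 achieved=26/19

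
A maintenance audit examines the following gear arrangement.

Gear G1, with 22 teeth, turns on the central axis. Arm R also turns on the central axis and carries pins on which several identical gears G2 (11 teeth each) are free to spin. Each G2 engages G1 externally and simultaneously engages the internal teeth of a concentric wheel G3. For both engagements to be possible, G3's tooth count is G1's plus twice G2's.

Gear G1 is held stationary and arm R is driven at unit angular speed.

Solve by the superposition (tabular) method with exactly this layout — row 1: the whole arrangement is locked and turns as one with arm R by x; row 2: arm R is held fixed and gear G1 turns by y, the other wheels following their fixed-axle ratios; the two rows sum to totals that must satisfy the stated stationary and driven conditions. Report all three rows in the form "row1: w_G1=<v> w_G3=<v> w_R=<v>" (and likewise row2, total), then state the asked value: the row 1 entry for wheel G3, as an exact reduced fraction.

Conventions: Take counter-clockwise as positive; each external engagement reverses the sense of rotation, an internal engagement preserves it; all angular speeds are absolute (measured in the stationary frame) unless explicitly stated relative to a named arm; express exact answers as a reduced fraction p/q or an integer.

row1: w_G1=1 w_G3=1 w_R=1
row2: w_G1=-1 w_G3=1/2 w_R=0
total: w_G1=0 w_G3=3/2 w_R=1
asked value: 1

planetary set (22T centre, 11T on arm, 44T internal) — Willis relation
row 1 — lock + rotate with arm: ω_sun = ω_ring = ω_arm = x
row 2 — arm fixed, fixed-axis ratios: sun y, ring −(22/44)·y, arm 0
boundary: total ω_sun = x + y = 0 and total ω_arm = x = 1  ⇒  y = -1, x = 1
row 2 ring = −(22/44)·(-1) = 1/2
totals (row 1 + row 2): sun 1 + (-1) = 0, ring 1 + 1/2 = 3/2, arm 1 + 0 = 1
asked cell (row1, ring) = 1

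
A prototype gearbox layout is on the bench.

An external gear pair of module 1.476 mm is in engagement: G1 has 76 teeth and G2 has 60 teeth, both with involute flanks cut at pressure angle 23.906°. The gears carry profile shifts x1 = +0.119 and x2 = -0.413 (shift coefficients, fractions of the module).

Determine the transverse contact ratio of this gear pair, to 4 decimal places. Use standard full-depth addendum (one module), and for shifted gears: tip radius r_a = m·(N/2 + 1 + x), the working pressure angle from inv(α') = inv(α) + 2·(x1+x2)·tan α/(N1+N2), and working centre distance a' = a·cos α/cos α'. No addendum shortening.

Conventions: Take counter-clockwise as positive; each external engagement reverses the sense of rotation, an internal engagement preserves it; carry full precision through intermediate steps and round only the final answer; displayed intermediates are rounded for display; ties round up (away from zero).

1.6403

single-mesh involute tooth geometry (76T engaging 60T at module 1.476)
base radii: r_b1 = 51.276296, r_b2 = 40.481286
tip radii: r_a1 = 57.739644, r_a2 = 45.146412
inv(α') = inv(23.906°) + 2·(+0.119-0.413)·tan α/(76+60) = 0.02410942  ⇒  α' = 23.33180°
a' = a·cos α / cos α' = 100.3680·cos 23.906°/cos 23.33180° = 99.929114
action lengths: √(r_a1²−r_b1²) = 26.544453, √(r_a2²−r_b2²) = 19.986595
base pitch p_b = π·m·cos α = 4.239190
CR = (26.544453 + 19.986595 − 99.929114·sin 23.33180°)/4.239190 = 1.640315
contact ratio ≈ 1.6403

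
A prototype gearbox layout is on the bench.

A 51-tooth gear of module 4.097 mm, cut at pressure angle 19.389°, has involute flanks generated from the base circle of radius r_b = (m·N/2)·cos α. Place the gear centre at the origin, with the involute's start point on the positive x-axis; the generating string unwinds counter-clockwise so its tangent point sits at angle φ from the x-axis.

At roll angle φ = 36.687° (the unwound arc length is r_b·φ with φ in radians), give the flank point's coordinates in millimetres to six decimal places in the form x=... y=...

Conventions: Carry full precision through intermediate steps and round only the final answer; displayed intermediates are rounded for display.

x=116.726623 y=8.275337

recognized (one wheel, involute flank): single-mesh tooth geometry, m = 4.097, N = 51
pitch radius r_p = m·N/2 = 4.097·51/2 = 104.473500
base radius r_b = r_p·cos α = 104.473500·cos 19.389° = 98.548433
roll angle φ = 36.687° = 0.64030894 rad
x = r_b·(cos φ + φ·sin φ) = 116.726623
y = r_b·(sin φ − φ·cos φ) = 8.275337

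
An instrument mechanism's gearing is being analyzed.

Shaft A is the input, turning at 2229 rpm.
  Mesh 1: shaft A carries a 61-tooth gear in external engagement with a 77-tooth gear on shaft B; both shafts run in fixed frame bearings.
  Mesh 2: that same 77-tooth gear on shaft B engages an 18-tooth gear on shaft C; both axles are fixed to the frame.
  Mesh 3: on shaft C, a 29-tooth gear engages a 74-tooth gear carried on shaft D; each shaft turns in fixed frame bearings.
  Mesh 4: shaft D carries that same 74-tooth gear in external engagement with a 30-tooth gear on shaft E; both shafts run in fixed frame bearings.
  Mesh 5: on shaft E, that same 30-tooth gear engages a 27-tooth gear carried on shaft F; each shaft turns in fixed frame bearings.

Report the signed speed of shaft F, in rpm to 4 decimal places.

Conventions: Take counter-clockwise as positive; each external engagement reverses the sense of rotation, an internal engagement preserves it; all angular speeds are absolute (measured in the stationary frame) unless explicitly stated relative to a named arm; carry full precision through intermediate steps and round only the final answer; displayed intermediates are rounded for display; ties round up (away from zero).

-8113.3765 rpm

5-mesh fixed-axis compound train (all bearings frame-fixed)
mesh 1 [61T→77T]: ω = 2229.0000×61/77 = 1765.8312 rpm, sense flips to −
mesh 2 [77T→18T]: ω = 1765.8312×77/18 = 7553.8333 rpm, sense flips to +
mesh 3 [29T→74T]: ω = 7553.8333×29/74 = 2960.2860 rpm, sense flips to −
mesh 4 [74T→30T]: ω = 2960.2860×74/30 = 7302.0389 rpm, sense flips to +
mesh 5 [30T→27T]: ω = 7302.0389×30/27 = 8113.3765 rpm, sense flips to −
signed output speed = -8113.3765 rpm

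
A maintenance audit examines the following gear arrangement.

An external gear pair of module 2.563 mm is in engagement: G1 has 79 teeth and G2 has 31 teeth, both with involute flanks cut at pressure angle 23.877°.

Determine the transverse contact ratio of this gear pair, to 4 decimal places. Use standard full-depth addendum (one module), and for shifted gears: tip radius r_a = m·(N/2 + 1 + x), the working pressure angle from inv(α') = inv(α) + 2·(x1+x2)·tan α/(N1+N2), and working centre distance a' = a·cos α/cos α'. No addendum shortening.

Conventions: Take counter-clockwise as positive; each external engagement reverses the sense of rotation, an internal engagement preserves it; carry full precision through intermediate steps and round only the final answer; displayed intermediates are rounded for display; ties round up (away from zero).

1.5683

class = single-mesh tooth geometry [involute pair 79T × 31T, m = 2.563]
base radii: r_b1 = 92.574156, r_b2 = 36.326568
tip radii: r_a1 = 103.801500, r_a2 = 42.289500
no profile shift: α' = α, a' = a
action lengths: √(r_a1²−r_b1²) = 46.955053, √(r_a2²−r_b2²) = 21.651381
base pitch p_b = π·m·cos α = 7.362792
CR = (46.955053 + 21.651381 − 140.965000·sin 23.87700°)/7.362792 = 1.568344
contact ratio ≈ 1.5683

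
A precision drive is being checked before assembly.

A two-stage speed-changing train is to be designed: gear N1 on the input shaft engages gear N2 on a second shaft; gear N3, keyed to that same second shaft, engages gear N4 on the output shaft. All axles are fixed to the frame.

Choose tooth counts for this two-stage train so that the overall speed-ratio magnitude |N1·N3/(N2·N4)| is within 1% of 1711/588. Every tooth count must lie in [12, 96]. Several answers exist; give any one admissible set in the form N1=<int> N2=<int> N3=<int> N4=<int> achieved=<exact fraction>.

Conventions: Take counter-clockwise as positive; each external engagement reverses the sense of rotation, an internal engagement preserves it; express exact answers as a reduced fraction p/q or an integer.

topology: fixed-axis compound train — 2 stages, target 1711/588
target = 1711/588 in lowest terms: an exact hit needs N1·N3 = k·1711 and N2·N4 = k·588 for one integer k, every count in [12, 96]; additionally prefer no 1:1 stage (N1 ≠ N2, N3 ≠ N4)
k = 1: N1·N3 = 1711 = 29·59, N2·N4 = 588 = 12·49
achieved = 29·59/(12·49) = 1711/588; |achieved − target| = 0 ≤ 1711/58800 ✓

N1=29 N2=12 N3=59 N4=49 achieved=1711/588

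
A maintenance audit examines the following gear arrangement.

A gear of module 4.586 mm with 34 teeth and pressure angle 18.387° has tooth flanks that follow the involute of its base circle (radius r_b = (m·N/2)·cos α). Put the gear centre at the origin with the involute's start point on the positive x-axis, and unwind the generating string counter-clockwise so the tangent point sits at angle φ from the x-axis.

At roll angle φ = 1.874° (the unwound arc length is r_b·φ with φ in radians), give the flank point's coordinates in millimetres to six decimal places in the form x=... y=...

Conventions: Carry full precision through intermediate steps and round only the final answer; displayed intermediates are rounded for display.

x=74.021415 y=0.000863

single-mesh involute tooth geometry (34T wheel at module 4.586)
pitch radius r_p = m·N/2 = 4.586·34/2 = 77.962000
base radius r_b = r_p·cos α = 77.962000·cos 18.387° = 73.981853
roll angle φ = 1.874° = 0.03270747 rad
x = r_b·(cos φ + φ·sin φ) = 74.021415
y = r_b·(sin φ − φ·cos φ) = 0.000863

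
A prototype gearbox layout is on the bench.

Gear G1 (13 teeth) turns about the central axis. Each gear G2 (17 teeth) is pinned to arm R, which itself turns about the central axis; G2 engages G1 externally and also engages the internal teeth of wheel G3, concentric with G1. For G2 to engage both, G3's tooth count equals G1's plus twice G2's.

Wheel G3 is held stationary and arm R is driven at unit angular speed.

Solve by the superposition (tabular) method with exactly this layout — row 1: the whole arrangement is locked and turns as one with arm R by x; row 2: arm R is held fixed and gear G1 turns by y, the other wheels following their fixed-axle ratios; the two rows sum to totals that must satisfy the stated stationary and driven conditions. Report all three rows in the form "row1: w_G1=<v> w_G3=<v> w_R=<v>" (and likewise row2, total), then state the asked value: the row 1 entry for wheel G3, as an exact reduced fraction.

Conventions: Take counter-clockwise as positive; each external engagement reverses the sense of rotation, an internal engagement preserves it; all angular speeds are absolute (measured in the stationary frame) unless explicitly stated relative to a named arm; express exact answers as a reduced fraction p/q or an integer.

topology: planetary set — G1 13T / G2 17T / G3 47T, arm = carrier (Willis)
row 1: whole set turns with the arm by x
row 2 (arm held, sun turns y): ω_ring = −(13/47)·y, ω_arm = 0
boundary: total ω_ring = x − (13/47)·y = 0 and total ω_arm = x = 1  ⇒  y = 47/13, x = 1
row 2 ring = −(13/47)·47/13 = -1
totals (row 1 + row 2): sun 1 + 47/13 = 60/13, ring 1 + (-1) = 0, arm 1 + 0 = 1
asked cell (row1, ring) = 1

row1: w_G1=1 w_G3=1 w_R=1
row2: w_G1=47/13 w_G3=-1 w_R=0
total: w_G1=60/13 w_G3=0 w_R=1
asked value: 1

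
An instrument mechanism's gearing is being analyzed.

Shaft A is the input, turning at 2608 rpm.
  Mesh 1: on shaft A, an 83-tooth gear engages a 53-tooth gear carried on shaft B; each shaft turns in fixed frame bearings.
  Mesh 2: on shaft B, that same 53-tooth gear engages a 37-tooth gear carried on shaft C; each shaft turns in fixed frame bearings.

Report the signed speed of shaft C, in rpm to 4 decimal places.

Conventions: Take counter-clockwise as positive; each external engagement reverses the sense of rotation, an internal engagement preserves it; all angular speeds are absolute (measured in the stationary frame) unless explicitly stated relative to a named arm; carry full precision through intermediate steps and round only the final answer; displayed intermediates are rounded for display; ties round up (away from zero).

+5850.3784 rpm

topology: fixed-axis compound train — 2 meshes, A→C
mesh 1 [83T→53T]: ω = 2608.0000×83/53 = 4084.2264 rpm, sense flips to −
mesh 2 [53T→37T]: ω = 4084.2264×53/37 = 5850.3784 rpm, sense flips to +
signed output speed = +5850.3784 rpm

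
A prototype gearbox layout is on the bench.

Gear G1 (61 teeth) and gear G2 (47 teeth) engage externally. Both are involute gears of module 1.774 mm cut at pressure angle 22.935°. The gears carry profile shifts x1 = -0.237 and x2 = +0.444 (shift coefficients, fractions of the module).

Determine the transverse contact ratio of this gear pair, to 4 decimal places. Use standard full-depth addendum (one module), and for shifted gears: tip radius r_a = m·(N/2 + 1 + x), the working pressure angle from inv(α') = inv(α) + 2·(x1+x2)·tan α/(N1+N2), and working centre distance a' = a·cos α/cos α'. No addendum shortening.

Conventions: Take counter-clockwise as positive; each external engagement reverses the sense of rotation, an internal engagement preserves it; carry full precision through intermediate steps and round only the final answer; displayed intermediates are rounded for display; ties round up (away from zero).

class = single-mesh tooth geometry [involute pair 61T × 47T, m = 1.774]
base radii: r_b1 = 49.829708, r_b2 = 38.393382
tip radii: r_a1 = 55.460562, r_a2 = 44.250656
inv(α') = inv(22.935°) + 2·(-0.237+0.444)·tan α/(61+47) = 0.02446735  ⇒  α' = 23.44145°
a' = a·cos α / cos α' = 95.7960·cos 22.935°/cos 23.44145° = 96.159409
action lengths: √(r_a1²−r_b1²) = 24.349007, √(r_a2²−r_b2²) = 22.001564
base pitch p_b = π·m·cos α = 5.132611
CR = (24.349007 + 22.001564 − 96.159409·sin 23.44145°)/5.132611 = 1.577603
contact ratio ≈ 1.5776

1.5776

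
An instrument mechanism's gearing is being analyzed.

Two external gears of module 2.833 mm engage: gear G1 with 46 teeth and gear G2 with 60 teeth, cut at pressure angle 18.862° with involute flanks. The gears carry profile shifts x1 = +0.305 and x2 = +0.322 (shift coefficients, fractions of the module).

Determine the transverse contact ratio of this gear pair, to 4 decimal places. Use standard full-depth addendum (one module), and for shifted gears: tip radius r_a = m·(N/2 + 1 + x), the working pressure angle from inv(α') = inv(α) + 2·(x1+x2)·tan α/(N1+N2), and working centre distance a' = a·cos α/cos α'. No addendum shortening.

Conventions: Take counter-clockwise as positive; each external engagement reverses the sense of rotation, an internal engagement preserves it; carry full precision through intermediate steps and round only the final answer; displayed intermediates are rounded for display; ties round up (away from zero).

1.7306

class = single-mesh tooth geometry [involute pair 46T × 60T, m = 2.833]
base radii: r_b1 = 61.659960, r_b2 = 80.426035
tip radii: r_a1 = 68.856065, r_a2 = 88.735226
inv(α') = inv(18.862°) + 2·(+0.305+0.322)·tan α/(46+60) = 0.01647334  ⇒  α' = 20.65494°
a' = a·cos α / cos α' = 150.1490·cos 18.862°/cos 20.65494° = 151.846423
action lengths: √(r_a1²−r_b1²) = 30.646484, √(r_a2²−r_b2²) = 37.491241
base pitch p_b = π·m·cos α = 8.422195
CR = (30.646484 + 37.491241 − 151.846423·sin 20.65494°)/8.422195 = 1.730613
contact ratio ≈ 1.7306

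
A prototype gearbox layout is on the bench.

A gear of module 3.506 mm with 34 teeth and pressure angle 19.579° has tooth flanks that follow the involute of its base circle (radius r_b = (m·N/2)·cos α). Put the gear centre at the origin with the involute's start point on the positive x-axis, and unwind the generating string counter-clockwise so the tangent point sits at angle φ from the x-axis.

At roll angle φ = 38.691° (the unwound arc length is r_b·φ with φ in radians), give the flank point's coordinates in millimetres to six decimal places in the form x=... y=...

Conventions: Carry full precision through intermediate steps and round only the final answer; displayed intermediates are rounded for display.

x=67.536543 y=5.505548

recognized (one wheel, involute flank): single-mesh tooth geometry, m = 3.506, N = 34
pitch radius r_p = m·N/2 = 3.506·34/2 = 59.602000
base radius r_b = r_p·cos α = 59.602000·cos 19.579° = 56.155833
roll angle φ = 38.691° = 0.67528534 rad
x = r_b·(cos φ + φ·sin φ) = 67.536543
y = r_b·(sin φ − φ·cos φ) = 5.505548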